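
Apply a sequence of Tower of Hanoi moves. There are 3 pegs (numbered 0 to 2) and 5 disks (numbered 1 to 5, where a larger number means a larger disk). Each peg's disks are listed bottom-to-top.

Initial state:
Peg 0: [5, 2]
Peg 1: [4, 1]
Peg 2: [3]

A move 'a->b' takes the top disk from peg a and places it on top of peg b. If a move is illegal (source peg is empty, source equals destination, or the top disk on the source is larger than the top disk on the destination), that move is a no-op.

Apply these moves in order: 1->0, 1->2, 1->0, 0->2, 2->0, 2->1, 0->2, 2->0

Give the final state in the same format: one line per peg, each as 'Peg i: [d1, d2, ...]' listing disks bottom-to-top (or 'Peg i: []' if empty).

Answer: Peg 0: [5, 2, 1]
Peg 1: [4, 3]
Peg 2: []

Derivation:
After move 1 (1->0):
Peg 0: [5, 2, 1]
Peg 1: [4]
Peg 2: [3]

After move 2 (1->2):
Peg 0: [5, 2, 1]
Peg 1: [4]
Peg 2: [3]

After move 3 (1->0):
Peg 0: [5, 2, 1]
Peg 1: [4]
Peg 2: [3]

After move 4 (0->2):
Peg 0: [5, 2]
Peg 1: [4]
Peg 2: [3, 1]

After move 5 (2->0):
Peg 0: [5, 2, 1]
Peg 1: [4]
Peg 2: [3]

After move 6 (2->1):
Peg 0: [5, 2, 1]
Peg 1: [4, 3]
Peg 2: []

After move 7 (0->2):
Peg 0: [5, 2]
Peg 1: [4, 3]
Peg 2: [1]

After move 8 (2->0):
Peg 0: [5, 2, 1]
Peg 1: [4, 3]
Peg 2: []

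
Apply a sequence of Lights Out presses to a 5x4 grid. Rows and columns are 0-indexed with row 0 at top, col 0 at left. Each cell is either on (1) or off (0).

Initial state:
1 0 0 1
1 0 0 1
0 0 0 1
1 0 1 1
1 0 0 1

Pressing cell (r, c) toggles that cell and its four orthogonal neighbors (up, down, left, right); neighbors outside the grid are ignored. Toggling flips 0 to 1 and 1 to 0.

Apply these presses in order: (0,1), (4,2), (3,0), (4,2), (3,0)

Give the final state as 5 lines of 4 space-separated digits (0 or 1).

Answer: 0 1 1 1
1 1 0 1
0 0 0 1
1 0 1 1
1 0 0 1

Derivation:
After press 1 at (0,1):
0 1 1 1
1 1 0 1
0 0 0 1
1 0 1 1
1 0 0 1

After press 2 at (4,2):
0 1 1 1
1 1 0 1
0 0 0 1
1 0 0 1
1 1 1 0

After press 3 at (3,0):
0 1 1 1
1 1 0 1
1 0 0 1
0 1 0 1
0 1 1 0

After press 4 at (4,2):
0 1 1 1
1 1 0 1
1 0 0 1
0 1 1 1
0 0 0 1

After press 5 at (3,0):
0 1 1 1
1 1 0 1
0 0 0 1
1 0 1 1
1 0 0 1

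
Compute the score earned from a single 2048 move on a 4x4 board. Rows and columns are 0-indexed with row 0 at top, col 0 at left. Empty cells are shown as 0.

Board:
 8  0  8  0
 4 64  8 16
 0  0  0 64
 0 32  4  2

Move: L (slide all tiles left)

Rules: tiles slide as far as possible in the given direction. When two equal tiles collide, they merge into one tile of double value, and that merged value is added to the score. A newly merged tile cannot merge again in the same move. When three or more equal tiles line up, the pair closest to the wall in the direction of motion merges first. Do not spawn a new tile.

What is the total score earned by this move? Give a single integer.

Answer: 16

Derivation:
Slide left:
row 0: [8, 0, 8, 0] -> [16, 0, 0, 0]  score +16 (running 16)
row 1: [4, 64, 8, 16] -> [4, 64, 8, 16]  score +0 (running 16)
row 2: [0, 0, 0, 64] -> [64, 0, 0, 0]  score +0 (running 16)
row 3: [0, 32, 4, 2] -> [32, 4, 2, 0]  score +0 (running 16)
Board after move:
16  0  0  0
 4 64  8 16
64  0  0  0
32  4  2  0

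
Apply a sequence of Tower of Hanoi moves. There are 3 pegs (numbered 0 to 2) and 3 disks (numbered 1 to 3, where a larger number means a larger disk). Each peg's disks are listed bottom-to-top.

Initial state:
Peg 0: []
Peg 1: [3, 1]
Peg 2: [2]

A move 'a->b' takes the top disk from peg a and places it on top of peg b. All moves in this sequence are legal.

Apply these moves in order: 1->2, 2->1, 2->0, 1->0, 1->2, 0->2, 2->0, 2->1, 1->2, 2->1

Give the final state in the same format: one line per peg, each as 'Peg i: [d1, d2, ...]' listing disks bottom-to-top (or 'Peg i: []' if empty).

After move 1 (1->2):
Peg 0: []
Peg 1: [3]
Peg 2: [2, 1]

After move 2 (2->1):
Peg 0: []
Peg 1: [3, 1]
Peg 2: [2]

After move 3 (2->0):
Peg 0: [2]
Peg 1: [3, 1]
Peg 2: []

After move 4 (1->0):
Peg 0: [2, 1]
Peg 1: [3]
Peg 2: []

After move 5 (1->2):
Peg 0: [2, 1]
Peg 1: []
Peg 2: [3]

After move 6 (0->2):
Peg 0: [2]
Peg 1: []
Peg 2: [3, 1]

After move 7 (2->0):
Peg 0: [2, 1]
Peg 1: []
Peg 2: [3]

After move 8 (2->1):
Peg 0: [2, 1]
Peg 1: [3]
Peg 2: []

After move 9 (1->2):
Peg 0: [2, 1]
Peg 1: []
Peg 2: [3]

After move 10 (2->1):
Peg 0: [2, 1]
Peg 1: [3]
Peg 2: []

Answer: Peg 0: [2, 1]
Peg 1: [3]
Peg 2: []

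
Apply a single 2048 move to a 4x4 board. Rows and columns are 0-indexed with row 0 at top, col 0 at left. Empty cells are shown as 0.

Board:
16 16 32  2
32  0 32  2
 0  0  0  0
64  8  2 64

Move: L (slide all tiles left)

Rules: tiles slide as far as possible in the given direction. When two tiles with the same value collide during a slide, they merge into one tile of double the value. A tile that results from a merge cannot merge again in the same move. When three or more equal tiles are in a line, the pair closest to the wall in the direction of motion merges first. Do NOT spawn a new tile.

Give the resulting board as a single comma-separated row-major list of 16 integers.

Answer: 32, 32, 2, 0, 64, 2, 0, 0, 0, 0, 0, 0, 64, 8, 2, 64

Derivation:
Slide left:
row 0: [16, 16, 32, 2] -> [32, 32, 2, 0]
row 1: [32, 0, 32, 2] -> [64, 2, 0, 0]
row 2: [0, 0, 0, 0] -> [0, 0, 0, 0]
row 3: [64, 8, 2, 64] -> [64, 8, 2, 64]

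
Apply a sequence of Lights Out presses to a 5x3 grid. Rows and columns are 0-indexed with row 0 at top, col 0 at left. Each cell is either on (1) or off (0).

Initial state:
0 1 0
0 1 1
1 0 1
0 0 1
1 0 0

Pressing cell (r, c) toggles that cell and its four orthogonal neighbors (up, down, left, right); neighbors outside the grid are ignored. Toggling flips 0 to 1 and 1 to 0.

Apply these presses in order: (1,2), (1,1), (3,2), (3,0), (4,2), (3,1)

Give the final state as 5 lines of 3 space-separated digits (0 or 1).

Answer: 0 0 1
1 1 1
0 0 1
0 1 0
0 0 0

Derivation:
After press 1 at (1,2):
0 1 1
0 0 0
1 0 0
0 0 1
1 0 0

After press 2 at (1,1):
0 0 1
1 1 1
1 1 0
0 0 1
1 0 0

After press 3 at (3,2):
0 0 1
1 1 1
1 1 1
0 1 0
1 0 1

After press 4 at (3,0):
0 0 1
1 1 1
0 1 1
1 0 0
0 0 1

After press 5 at (4,2):
0 0 1
1 1 1
0 1 1
1 0 1
0 1 0

After press 6 at (3,1):
0 0 1
1 1 1
0 0 1
0 1 0
0 0 0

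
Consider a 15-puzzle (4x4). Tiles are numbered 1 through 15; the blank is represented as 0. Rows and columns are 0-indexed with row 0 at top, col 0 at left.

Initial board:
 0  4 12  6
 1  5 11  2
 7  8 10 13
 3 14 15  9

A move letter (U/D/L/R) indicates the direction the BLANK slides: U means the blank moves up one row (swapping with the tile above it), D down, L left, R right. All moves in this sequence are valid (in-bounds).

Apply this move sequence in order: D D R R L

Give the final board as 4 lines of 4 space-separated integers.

After move 1 (D):
 1  4 12  6
 0  5 11  2
 7  8 10 13
 3 14 15  9

After move 2 (D):
 1  4 12  6
 7  5 11  2
 0  8 10 13
 3 14 15  9

After move 3 (R):
 1  4 12  6
 7  5 11  2
 8  0 10 13
 3 14 15  9

After move 4 (R):
 1  4 12  6
 7  5 11  2
 8 10  0 13
 3 14 15  9

After move 5 (L):
 1  4 12  6
 7  5 11  2
 8  0 10 13
 3 14 15  9

Answer:  1  4 12  6
 7  5 11  2
 8  0 10 13
 3 14 15  9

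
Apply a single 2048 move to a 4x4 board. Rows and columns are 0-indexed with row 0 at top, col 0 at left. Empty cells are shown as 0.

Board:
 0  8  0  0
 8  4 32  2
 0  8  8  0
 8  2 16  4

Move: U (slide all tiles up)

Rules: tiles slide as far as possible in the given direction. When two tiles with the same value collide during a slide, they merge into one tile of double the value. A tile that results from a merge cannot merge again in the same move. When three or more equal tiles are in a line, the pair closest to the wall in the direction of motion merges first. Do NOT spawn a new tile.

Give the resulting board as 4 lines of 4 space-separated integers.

Answer: 16  8 32  2
 0  4  8  4
 0  8 16  0
 0  2  0  0

Derivation:
Slide up:
col 0: [0, 8, 0, 8] -> [16, 0, 0, 0]
col 1: [8, 4, 8, 2] -> [8, 4, 8, 2]
col 2: [0, 32, 8, 16] -> [32, 8, 16, 0]
col 3: [0, 2, 0, 4] -> [2, 4, 0, 0]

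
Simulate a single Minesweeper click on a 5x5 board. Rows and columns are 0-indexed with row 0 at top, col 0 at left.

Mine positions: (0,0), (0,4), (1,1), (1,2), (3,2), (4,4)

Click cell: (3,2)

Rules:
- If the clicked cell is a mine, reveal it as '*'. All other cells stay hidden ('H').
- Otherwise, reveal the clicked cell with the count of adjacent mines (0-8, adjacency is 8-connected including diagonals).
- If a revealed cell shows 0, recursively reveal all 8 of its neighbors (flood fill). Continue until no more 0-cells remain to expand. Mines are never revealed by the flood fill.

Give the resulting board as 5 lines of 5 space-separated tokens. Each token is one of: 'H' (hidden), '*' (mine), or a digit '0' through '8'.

H H H H H
H H H H H
H H H H H
H H * H H
H H H H H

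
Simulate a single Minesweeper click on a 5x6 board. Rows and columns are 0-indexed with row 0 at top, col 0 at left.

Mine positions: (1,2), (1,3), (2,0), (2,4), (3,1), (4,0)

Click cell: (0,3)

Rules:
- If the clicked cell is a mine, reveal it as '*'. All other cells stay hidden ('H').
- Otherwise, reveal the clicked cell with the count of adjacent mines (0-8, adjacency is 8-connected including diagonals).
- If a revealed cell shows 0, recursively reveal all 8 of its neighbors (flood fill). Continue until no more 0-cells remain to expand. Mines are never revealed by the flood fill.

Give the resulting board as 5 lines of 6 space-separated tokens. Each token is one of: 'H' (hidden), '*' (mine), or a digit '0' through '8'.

H H H 2 H H
H H H H H H
H H H H H H
H H H H H H
H H H H H H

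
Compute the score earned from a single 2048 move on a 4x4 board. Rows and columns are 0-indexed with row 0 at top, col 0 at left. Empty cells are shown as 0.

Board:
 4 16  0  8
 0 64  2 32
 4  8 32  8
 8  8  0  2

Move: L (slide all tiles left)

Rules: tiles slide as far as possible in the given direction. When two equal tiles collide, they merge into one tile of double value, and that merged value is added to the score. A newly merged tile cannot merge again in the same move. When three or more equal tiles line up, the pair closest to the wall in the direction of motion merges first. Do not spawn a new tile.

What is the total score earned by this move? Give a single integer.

Slide left:
row 0: [4, 16, 0, 8] -> [4, 16, 8, 0]  score +0 (running 0)
row 1: [0, 64, 2, 32] -> [64, 2, 32, 0]  score +0 (running 0)
row 2: [4, 8, 32, 8] -> [4, 8, 32, 8]  score +0 (running 0)
row 3: [8, 8, 0, 2] -> [16, 2, 0, 0]  score +16 (running 16)
Board after move:
 4 16  8  0
64  2 32  0
 4  8 32  8
16  2  0  0

Answer: 16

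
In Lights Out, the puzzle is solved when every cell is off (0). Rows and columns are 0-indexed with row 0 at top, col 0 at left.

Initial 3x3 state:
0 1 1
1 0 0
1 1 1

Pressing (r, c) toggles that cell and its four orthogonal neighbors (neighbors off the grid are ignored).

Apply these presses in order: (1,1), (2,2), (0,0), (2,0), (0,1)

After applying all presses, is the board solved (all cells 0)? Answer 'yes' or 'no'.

Answer: yes

Derivation:
After press 1 at (1,1):
0 0 1
0 1 1
1 0 1

After press 2 at (2,2):
0 0 1
0 1 0
1 1 0

After press 3 at (0,0):
1 1 1
1 1 0
1 1 0

After press 4 at (2,0):
1 1 1
0 1 0
0 0 0

After press 5 at (0,1):
0 0 0
0 0 0
0 0 0

Lights still on: 0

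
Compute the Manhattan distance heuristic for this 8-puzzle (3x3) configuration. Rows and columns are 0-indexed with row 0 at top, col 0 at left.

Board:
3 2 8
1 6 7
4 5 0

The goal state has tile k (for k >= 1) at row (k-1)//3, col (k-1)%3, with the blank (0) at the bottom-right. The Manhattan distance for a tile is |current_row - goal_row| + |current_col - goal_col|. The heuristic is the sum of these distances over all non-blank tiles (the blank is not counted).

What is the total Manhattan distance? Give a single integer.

Answer: 12

Derivation:
Tile 3: at (0,0), goal (0,2), distance |0-0|+|0-2| = 2
Tile 2: at (0,1), goal (0,1), distance |0-0|+|1-1| = 0
Tile 8: at (0,2), goal (2,1), distance |0-2|+|2-1| = 3
Tile 1: at (1,0), goal (0,0), distance |1-0|+|0-0| = 1
Tile 6: at (1,1), goal (1,2), distance |1-1|+|1-2| = 1
Tile 7: at (1,2), goal (2,0), distance |1-2|+|2-0| = 3
Tile 4: at (2,0), goal (1,0), distance |2-1|+|0-0| = 1
Tile 5: at (2,1), goal (1,1), distance |2-1|+|1-1| = 1
Sum: 2 + 0 + 3 + 1 + 1 + 3 + 1 + 1 = 12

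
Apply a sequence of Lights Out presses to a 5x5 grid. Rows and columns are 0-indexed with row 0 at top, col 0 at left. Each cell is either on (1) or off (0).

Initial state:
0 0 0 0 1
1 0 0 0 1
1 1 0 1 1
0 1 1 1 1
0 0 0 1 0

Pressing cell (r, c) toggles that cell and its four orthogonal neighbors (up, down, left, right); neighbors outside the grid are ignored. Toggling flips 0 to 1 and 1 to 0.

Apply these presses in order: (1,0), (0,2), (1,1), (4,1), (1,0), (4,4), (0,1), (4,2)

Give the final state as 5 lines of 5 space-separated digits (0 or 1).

After press 1 at (1,0):
1 0 0 0 1
0 1 0 0 1
0 1 0 1 1
0 1 1 1 1
0 0 0 1 0

After press 2 at (0,2):
1 1 1 1 1
0 1 1 0 1
0 1 0 1 1
0 1 1 1 1
0 0 0 1 0

After press 3 at (1,1):
1 0 1 1 1
1 0 0 0 1
0 0 0 1 1
0 1 1 1 1
0 0 0 1 0

After press 4 at (4,1):
1 0 1 1 1
1 0 0 0 1
0 0 0 1 1
0 0 1 1 1
1 1 1 1 0

After press 5 at (1,0):
0 0 1 1 1
0 1 0 0 1
1 0 0 1 1
0 0 1 1 1
1 1 1 1 0

After press 6 at (4,4):
0 0 1 1 1
0 1 0 0 1
1 0 0 1 1
0 0 1 1 0
1 1 1 0 1

After press 7 at (0,1):
1 1 0 1 1
0 0 0 0 1
1 0 0 1 1
0 0 1 1 0
1 1 1 0 1

After press 8 at (4,2):
1 1 0 1 1
0 0 0 0 1
1 0 0 1 1
0 0 0 1 0
1 0 0 1 1

Answer: 1 1 0 1 1
0 0 0 0 1
1 0 0 1 1
0 0 0 1 0
1 0 0 1 1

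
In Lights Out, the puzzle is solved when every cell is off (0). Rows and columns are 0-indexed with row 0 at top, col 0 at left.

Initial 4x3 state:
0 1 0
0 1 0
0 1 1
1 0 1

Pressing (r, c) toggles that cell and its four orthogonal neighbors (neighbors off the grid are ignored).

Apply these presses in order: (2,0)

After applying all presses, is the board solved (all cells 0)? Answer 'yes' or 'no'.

After press 1 at (2,0):
0 1 0
1 1 0
1 0 1
0 0 1

Lights still on: 6

Answer: no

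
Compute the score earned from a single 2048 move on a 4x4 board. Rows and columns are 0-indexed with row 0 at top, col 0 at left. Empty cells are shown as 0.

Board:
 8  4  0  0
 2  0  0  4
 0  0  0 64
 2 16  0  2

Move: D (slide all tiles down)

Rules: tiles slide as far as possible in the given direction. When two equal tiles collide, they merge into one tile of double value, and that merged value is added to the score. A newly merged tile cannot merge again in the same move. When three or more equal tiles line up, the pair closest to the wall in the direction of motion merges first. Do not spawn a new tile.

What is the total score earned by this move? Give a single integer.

Slide down:
col 0: [8, 2, 0, 2] -> [0, 0, 8, 4]  score +4 (running 4)
col 1: [4, 0, 0, 16] -> [0, 0, 4, 16]  score +0 (running 4)
col 2: [0, 0, 0, 0] -> [0, 0, 0, 0]  score +0 (running 4)
col 3: [0, 4, 64, 2] -> [0, 4, 64, 2]  score +0 (running 4)
Board after move:
 0  0  0  0
 0  0  0  4
 8  4  0 64
 4 16  0  2

Answer: 4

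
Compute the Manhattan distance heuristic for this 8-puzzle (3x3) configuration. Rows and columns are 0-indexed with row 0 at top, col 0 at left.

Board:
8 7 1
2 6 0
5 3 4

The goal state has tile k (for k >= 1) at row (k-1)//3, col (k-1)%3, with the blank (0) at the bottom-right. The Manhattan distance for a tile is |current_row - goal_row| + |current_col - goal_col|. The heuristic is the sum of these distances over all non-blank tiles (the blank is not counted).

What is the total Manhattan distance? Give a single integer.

Tile 8: at (0,0), goal (2,1), distance |0-2|+|0-1| = 3
Tile 7: at (0,1), goal (2,0), distance |0-2|+|1-0| = 3
Tile 1: at (0,2), goal (0,0), distance |0-0|+|2-0| = 2
Tile 2: at (1,0), goal (0,1), distance |1-0|+|0-1| = 2
Tile 6: at (1,1), goal (1,2), distance |1-1|+|1-2| = 1
Tile 5: at (2,0), goal (1,1), distance |2-1|+|0-1| = 2
Tile 3: at (2,1), goal (0,2), distance |2-0|+|1-2| = 3
Tile 4: at (2,2), goal (1,0), distance |2-1|+|2-0| = 3
Sum: 3 + 3 + 2 + 2 + 1 + 2 + 3 + 3 = 19

Answer: 19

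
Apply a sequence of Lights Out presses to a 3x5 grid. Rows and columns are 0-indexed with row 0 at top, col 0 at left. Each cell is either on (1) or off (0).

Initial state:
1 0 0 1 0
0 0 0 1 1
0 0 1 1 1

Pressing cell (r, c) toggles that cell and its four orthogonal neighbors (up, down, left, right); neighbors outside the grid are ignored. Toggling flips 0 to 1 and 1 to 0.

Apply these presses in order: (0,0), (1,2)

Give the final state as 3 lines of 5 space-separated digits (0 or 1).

Answer: 0 1 1 1 0
1 1 1 0 1
0 0 0 1 1

Derivation:
After press 1 at (0,0):
0 1 0 1 0
1 0 0 1 1
0 0 1 1 1

After press 2 at (1,2):
0 1 1 1 0
1 1 1 0 1
0 0 0 1 1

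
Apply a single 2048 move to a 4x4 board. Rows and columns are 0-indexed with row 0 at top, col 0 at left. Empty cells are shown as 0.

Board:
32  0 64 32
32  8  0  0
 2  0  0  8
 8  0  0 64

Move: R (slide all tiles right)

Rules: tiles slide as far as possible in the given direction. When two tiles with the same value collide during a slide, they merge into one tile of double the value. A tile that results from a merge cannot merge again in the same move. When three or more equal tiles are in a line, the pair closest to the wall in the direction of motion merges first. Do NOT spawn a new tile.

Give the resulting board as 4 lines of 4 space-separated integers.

Slide right:
row 0: [32, 0, 64, 32] -> [0, 32, 64, 32]
row 1: [32, 8, 0, 0] -> [0, 0, 32, 8]
row 2: [2, 0, 0, 8] -> [0, 0, 2, 8]
row 3: [8, 0, 0, 64] -> [0, 0, 8, 64]

Answer:  0 32 64 32
 0  0 32  8
 0  0  2  8
 0  0  8 64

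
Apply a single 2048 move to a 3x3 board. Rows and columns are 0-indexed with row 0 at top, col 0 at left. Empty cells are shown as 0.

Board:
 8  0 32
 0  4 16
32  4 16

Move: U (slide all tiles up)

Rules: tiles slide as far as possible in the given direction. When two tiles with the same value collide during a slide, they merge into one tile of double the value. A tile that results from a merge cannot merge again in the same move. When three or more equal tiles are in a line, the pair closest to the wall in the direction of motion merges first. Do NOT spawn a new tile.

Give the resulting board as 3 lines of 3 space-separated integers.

Slide up:
col 0: [8, 0, 32] -> [8, 32, 0]
col 1: [0, 4, 4] -> [8, 0, 0]
col 2: [32, 16, 16] -> [32, 32, 0]

Answer:  8  8 32
32  0 32
 0  0  0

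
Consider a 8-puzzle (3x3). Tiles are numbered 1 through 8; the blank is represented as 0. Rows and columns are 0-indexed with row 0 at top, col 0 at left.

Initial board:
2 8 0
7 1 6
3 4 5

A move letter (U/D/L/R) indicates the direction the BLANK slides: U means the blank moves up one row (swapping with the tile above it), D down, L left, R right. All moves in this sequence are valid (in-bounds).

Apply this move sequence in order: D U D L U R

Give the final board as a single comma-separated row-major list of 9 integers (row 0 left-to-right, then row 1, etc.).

Answer: 2, 6, 0, 7, 8, 1, 3, 4, 5

Derivation:
After move 1 (D):
2 8 6
7 1 0
3 4 5

After move 2 (U):
2 8 0
7 1 6
3 4 5

After move 3 (D):
2 8 6
7 1 0
3 4 5

After move 4 (L):
2 8 6
7 0 1
3 4 5

After move 5 (U):
2 0 6
7 8 1
3 4 5

After move 6 (R):
2 6 0
7 8 1
3 4 5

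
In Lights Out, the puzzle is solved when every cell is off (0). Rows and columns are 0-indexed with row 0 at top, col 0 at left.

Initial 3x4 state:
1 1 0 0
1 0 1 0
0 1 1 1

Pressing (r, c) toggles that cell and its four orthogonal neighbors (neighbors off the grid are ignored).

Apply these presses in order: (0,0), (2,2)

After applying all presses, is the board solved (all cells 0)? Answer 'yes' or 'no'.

After press 1 at (0,0):
0 0 0 0
0 0 1 0
0 1 1 1

After press 2 at (2,2):
0 0 0 0
0 0 0 0
0 0 0 0

Lights still on: 0

Answer: yes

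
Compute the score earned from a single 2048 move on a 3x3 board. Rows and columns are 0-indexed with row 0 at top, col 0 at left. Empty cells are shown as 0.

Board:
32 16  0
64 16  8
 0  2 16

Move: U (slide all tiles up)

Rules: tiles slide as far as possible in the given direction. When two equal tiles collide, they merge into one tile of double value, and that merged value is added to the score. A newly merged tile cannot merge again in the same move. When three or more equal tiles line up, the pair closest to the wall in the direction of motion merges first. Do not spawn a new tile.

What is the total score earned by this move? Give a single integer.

Answer: 32

Derivation:
Slide up:
col 0: [32, 64, 0] -> [32, 64, 0]  score +0 (running 0)
col 1: [16, 16, 2] -> [32, 2, 0]  score +32 (running 32)
col 2: [0, 8, 16] -> [8, 16, 0]  score +0 (running 32)
Board after move:
32 32  8
64  2 16
 0  0  0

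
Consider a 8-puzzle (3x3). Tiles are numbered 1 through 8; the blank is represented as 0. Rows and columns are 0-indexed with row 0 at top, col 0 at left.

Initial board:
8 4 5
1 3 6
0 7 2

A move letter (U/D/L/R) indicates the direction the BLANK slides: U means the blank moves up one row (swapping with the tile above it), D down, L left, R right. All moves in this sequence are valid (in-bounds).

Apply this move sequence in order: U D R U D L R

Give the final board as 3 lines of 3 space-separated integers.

After move 1 (U):
8 4 5
0 3 6
1 7 2

After move 2 (D):
8 4 5
1 3 6
0 7 2

After move 3 (R):
8 4 5
1 3 6
7 0 2

After move 4 (U):
8 4 5
1 0 6
7 3 2

After move 5 (D):
8 4 5
1 3 6
7 0 2

After move 6 (L):
8 4 5
1 3 6
0 7 2

After move 7 (R):
8 4 5
1 3 6
7 0 2

Answer: 8 4 5
1 3 6
7 0 2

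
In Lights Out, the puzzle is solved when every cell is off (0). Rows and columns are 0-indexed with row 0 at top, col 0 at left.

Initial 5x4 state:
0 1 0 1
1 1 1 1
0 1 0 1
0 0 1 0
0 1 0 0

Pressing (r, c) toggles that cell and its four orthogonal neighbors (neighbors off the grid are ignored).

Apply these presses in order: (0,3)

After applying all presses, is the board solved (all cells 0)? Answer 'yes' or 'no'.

After press 1 at (0,3):
0 1 1 0
1 1 1 0
0 1 0 1
0 0 1 0
0 1 0 0

Lights still on: 9

Answer: no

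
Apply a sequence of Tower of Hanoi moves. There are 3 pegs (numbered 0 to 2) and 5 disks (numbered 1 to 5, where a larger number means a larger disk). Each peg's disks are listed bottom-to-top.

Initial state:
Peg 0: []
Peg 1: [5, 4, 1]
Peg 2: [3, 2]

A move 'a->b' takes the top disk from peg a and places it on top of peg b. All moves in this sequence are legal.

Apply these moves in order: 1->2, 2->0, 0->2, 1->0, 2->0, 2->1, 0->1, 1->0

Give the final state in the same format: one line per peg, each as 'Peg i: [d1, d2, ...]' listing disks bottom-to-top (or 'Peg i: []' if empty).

After move 1 (1->2):
Peg 0: []
Peg 1: [5, 4]
Peg 2: [3, 2, 1]

After move 2 (2->0):
Peg 0: [1]
Peg 1: [5, 4]
Peg 2: [3, 2]

After move 3 (0->2):
Peg 0: []
Peg 1: [5, 4]
Peg 2: [3, 2, 1]

After move 4 (1->0):
Peg 0: [4]
Peg 1: [5]
Peg 2: [3, 2, 1]

After move 5 (2->0):
Peg 0: [4, 1]
Peg 1: [5]
Peg 2: [3, 2]

After move 6 (2->1):
Peg 0: [4, 1]
Peg 1: [5, 2]
Peg 2: [3]

After move 7 (0->1):
Peg 0: [4]
Peg 1: [5, 2, 1]
Peg 2: [3]

After move 8 (1->0):
Peg 0: [4, 1]
Peg 1: [5, 2]
Peg 2: [3]

Answer: Peg 0: [4, 1]
Peg 1: [5, 2]
Peg 2: [3]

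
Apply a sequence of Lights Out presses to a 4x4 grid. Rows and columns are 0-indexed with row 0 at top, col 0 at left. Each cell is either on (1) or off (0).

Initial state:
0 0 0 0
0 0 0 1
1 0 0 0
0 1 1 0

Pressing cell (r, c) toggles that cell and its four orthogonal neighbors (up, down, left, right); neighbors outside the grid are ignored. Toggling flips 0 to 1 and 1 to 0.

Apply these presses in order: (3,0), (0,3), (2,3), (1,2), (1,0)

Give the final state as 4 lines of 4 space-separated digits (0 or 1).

Answer: 1 0 0 1
1 0 1 0
1 0 0 1
1 0 1 1

Derivation:
After press 1 at (3,0):
0 0 0 0
0 0 0 1
0 0 0 0
1 0 1 0

After press 2 at (0,3):
0 0 1 1
0 0 0 0
0 0 0 0
1 0 1 0

After press 3 at (2,3):
0 0 1 1
0 0 0 1
0 0 1 1
1 0 1 1

After press 4 at (1,2):
0 0 0 1
0 1 1 0
0 0 0 1
1 0 1 1

After press 5 at (1,0):
1 0 0 1
1 0 1 0
1 0 0 1
1 0 1 1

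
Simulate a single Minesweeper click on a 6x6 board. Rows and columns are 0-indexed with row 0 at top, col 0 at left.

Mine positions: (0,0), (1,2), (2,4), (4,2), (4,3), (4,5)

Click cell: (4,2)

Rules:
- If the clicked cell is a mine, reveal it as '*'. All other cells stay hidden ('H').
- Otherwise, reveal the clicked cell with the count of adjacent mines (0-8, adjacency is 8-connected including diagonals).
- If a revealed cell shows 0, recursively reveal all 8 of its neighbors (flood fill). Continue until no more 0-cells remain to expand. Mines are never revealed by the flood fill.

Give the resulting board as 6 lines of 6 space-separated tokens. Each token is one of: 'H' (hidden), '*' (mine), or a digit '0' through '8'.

H H H H H H
H H H H H H
H H H H H H
H H H H H H
H H * H H H
H H H H H H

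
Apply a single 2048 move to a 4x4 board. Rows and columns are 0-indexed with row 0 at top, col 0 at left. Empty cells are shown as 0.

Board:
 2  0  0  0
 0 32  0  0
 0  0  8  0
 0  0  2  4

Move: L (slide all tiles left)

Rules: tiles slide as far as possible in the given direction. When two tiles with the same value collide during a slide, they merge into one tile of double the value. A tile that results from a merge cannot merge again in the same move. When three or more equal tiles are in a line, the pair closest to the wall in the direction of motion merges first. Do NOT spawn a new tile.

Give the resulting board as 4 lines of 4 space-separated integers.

Slide left:
row 0: [2, 0, 0, 0] -> [2, 0, 0, 0]
row 1: [0, 32, 0, 0] -> [32, 0, 0, 0]
row 2: [0, 0, 8, 0] -> [8, 0, 0, 0]
row 3: [0, 0, 2, 4] -> [2, 4, 0, 0]

Answer:  2  0  0  0
32  0  0  0
 8  0  0  0
 2  4  0  0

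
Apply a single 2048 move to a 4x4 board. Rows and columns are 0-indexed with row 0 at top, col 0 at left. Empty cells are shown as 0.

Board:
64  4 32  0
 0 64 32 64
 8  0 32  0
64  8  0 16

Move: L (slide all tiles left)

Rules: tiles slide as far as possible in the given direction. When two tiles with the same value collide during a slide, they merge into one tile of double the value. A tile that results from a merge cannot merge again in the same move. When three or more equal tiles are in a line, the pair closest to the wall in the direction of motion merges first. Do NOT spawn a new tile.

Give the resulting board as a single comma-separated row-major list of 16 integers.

Answer: 64, 4, 32, 0, 64, 32, 64, 0, 8, 32, 0, 0, 64, 8, 16, 0

Derivation:
Slide left:
row 0: [64, 4, 32, 0] -> [64, 4, 32, 0]
row 1: [0, 64, 32, 64] -> [64, 32, 64, 0]
row 2: [8, 0, 32, 0] -> [8, 32, 0, 0]
row 3: [64, 8, 0, 16] -> [64, 8, 16, 0]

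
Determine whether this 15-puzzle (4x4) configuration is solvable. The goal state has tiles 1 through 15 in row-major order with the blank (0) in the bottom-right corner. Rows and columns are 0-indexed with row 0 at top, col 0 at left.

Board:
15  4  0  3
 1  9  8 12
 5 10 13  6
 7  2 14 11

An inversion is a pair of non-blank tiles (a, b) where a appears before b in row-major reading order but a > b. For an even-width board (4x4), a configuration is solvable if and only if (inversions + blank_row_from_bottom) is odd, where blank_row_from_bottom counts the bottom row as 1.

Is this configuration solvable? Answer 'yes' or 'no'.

Answer: yes

Derivation:
Inversions: 45
Blank is in row 0 (0-indexed from top), which is row 4 counting from the bottom (bottom = 1).
45 + 4 = 49, which is odd, so the puzzle is solvable.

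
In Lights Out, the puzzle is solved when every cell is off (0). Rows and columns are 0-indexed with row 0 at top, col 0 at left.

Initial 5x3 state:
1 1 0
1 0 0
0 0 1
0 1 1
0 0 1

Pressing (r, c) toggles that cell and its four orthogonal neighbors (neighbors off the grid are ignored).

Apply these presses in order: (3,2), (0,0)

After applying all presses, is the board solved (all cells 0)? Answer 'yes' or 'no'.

After press 1 at (3,2):
1 1 0
1 0 0
0 0 0
0 0 0
0 0 0

After press 2 at (0,0):
0 0 0
0 0 0
0 0 0
0 0 0
0 0 0

Lights still on: 0

Answer: yes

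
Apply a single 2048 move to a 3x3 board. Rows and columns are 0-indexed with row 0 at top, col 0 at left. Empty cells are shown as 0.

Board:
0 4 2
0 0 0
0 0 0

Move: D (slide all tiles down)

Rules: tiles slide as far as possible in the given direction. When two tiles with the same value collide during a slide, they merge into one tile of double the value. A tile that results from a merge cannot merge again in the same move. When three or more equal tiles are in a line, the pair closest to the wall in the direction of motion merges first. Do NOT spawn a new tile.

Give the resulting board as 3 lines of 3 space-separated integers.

Slide down:
col 0: [0, 0, 0] -> [0, 0, 0]
col 1: [4, 0, 0] -> [0, 0, 4]
col 2: [2, 0, 0] -> [0, 0, 2]

Answer: 0 0 0
0 0 0
0 4 2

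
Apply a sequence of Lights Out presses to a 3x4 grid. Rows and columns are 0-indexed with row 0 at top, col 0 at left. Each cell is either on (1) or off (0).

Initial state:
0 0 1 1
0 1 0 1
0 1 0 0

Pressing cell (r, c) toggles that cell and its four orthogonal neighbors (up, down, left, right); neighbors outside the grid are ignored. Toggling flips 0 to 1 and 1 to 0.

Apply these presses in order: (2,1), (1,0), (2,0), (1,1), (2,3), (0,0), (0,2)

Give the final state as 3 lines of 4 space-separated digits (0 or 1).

Answer: 0 1 0 0
0 0 0 0
1 0 0 1

Derivation:
After press 1 at (2,1):
0 0 1 1
0 0 0 1
1 0 1 0

After press 2 at (1,0):
1 0 1 1
1 1 0 1
0 0 1 0

After press 3 at (2,0):
1 0 1 1
0 1 0 1
1 1 1 0

After press 4 at (1,1):
1 1 1 1
1 0 1 1
1 0 1 0

After press 5 at (2,3):
1 1 1 1
1 0 1 0
1 0 0 1

After press 6 at (0,0):
0 0 1 1
0 0 1 0
1 0 0 1

After press 7 at (0,2):
0 1 0 0
0 0 0 0
1 0 0 1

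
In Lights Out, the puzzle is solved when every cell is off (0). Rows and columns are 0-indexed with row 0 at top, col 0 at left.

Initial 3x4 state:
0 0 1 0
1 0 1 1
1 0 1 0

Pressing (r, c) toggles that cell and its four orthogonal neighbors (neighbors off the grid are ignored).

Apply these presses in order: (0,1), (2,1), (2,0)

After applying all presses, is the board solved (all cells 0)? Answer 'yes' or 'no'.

After press 1 at (0,1):
1 1 0 0
1 1 1 1
1 0 1 0

After press 2 at (2,1):
1 1 0 0
1 0 1 1
0 1 0 0

After press 3 at (2,0):
1 1 0 0
0 0 1 1
1 0 0 0

Lights still on: 5

Answer: no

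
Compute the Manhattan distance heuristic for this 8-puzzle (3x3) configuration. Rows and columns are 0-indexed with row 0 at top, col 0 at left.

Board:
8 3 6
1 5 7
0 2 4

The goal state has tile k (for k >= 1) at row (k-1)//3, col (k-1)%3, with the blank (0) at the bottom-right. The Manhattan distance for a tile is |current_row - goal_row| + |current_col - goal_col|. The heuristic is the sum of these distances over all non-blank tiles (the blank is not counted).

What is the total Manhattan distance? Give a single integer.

Answer: 14

Derivation:
Tile 8: at (0,0), goal (2,1), distance |0-2|+|0-1| = 3
Tile 3: at (0,1), goal (0,2), distance |0-0|+|1-2| = 1
Tile 6: at (0,2), goal (1,2), distance |0-1|+|2-2| = 1
Tile 1: at (1,0), goal (0,0), distance |1-0|+|0-0| = 1
Tile 5: at (1,1), goal (1,1), distance |1-1|+|1-1| = 0
Tile 7: at (1,2), goal (2,0), distance |1-2|+|2-0| = 3
Tile 2: at (2,1), goal (0,1), distance |2-0|+|1-1| = 2
Tile 4: at (2,2), goal (1,0), distance |2-1|+|2-0| = 3
Sum: 3 + 1 + 1 + 1 + 0 + 3 + 2 + 3 = 14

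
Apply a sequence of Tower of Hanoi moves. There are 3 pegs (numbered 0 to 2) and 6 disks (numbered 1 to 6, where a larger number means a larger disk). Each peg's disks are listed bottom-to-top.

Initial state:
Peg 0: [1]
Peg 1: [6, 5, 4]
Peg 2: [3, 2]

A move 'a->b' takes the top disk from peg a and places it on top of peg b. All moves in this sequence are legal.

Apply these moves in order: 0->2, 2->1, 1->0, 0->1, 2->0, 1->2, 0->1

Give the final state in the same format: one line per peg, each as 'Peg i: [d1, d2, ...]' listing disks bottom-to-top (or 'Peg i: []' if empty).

Answer: Peg 0: []
Peg 1: [6, 5, 4, 2]
Peg 2: [3, 1]

Derivation:
After move 1 (0->2):
Peg 0: []
Peg 1: [6, 5, 4]
Peg 2: [3, 2, 1]

After move 2 (2->1):
Peg 0: []
Peg 1: [6, 5, 4, 1]
Peg 2: [3, 2]

After move 3 (1->0):
Peg 0: [1]
Peg 1: [6, 5, 4]
Peg 2: [3, 2]

After move 4 (0->1):
Peg 0: []
Peg 1: [6, 5, 4, 1]
Peg 2: [3, 2]

After move 5 (2->0):
Peg 0: [2]
Peg 1: [6, 5, 4, 1]
Peg 2: [3]

After move 6 (1->2):
Peg 0: [2]
Peg 1: [6, 5, 4]
Peg 2: [3, 1]

After move 7 (0->1):
Peg 0: []
Peg 1: [6, 5, 4, 2]
Peg 2: [3, 1]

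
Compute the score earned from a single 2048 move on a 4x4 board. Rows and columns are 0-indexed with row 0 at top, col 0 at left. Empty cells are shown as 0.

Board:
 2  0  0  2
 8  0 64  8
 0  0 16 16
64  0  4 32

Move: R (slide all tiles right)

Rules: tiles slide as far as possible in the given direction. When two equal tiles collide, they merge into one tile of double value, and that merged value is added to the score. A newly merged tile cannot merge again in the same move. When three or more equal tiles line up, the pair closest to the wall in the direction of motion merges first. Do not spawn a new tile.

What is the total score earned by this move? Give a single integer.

Answer: 36

Derivation:
Slide right:
row 0: [2, 0, 0, 2] -> [0, 0, 0, 4]  score +4 (running 4)
row 1: [8, 0, 64, 8] -> [0, 8, 64, 8]  score +0 (running 4)
row 2: [0, 0, 16, 16] -> [0, 0, 0, 32]  score +32 (running 36)
row 3: [64, 0, 4, 32] -> [0, 64, 4, 32]  score +0 (running 36)
Board after move:
 0  0  0  4
 0  8 64  8
 0  0  0 32
 0 64  4 32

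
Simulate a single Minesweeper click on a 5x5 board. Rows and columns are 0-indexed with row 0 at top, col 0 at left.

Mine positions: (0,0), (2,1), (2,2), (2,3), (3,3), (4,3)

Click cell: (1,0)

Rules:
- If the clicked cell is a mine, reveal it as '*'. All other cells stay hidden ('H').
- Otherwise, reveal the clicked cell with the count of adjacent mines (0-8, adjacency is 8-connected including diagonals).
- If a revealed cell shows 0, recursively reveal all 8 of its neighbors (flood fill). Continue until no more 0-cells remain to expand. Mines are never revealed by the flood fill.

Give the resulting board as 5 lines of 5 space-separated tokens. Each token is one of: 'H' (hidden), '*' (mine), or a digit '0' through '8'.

H H H H H
2 H H H H
H H H H H
H H H H H
H H H H H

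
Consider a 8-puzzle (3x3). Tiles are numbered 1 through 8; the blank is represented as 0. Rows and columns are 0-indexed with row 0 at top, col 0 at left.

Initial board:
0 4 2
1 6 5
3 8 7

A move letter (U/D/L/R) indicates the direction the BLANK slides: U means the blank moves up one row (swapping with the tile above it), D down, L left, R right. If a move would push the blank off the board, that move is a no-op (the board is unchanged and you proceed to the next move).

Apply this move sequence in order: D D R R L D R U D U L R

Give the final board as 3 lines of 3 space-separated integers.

Answer: 1 4 2
3 6 0
8 7 5

Derivation:
After move 1 (D):
1 4 2
0 6 5
3 8 7

After move 2 (D):
1 4 2
3 6 5
0 8 7

After move 3 (R):
1 4 2
3 6 5
8 0 7

After move 4 (R):
1 4 2
3 6 5
8 7 0

After move 5 (L):
1 4 2
3 6 5
8 0 7

After move 6 (D):
1 4 2
3 6 5
8 0 7

After move 7 (R):
1 4 2
3 6 5
8 7 0

After move 8 (U):
1 4 2
3 6 0
8 7 5

After move 9 (D):
1 4 2
3 6 5
8 7 0

After move 10 (U):
1 4 2
3 6 0
8 7 5

After move 11 (L):
1 4 2
3 0 6
8 7 5

After move 12 (R):
1 4 2
3 6 0
8 7 5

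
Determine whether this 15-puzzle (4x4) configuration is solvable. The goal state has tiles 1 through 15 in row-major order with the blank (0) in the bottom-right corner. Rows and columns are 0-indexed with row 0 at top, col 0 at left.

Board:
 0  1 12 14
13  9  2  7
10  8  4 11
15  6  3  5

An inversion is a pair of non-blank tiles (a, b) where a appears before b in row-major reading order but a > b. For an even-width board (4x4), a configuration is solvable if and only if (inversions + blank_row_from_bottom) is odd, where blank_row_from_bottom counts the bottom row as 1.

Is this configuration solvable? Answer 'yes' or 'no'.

Answer: no

Derivation:
Inversions: 60
Blank is in row 0 (0-indexed from top), which is row 4 counting from the bottom (bottom = 1).
60 + 4 = 64, which is even, so the puzzle is not solvable.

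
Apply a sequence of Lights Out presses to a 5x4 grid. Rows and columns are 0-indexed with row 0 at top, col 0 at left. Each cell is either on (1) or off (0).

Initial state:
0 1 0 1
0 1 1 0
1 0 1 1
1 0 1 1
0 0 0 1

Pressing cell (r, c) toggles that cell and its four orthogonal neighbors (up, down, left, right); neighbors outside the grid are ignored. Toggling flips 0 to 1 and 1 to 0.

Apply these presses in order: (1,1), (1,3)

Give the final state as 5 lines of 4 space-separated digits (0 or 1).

After press 1 at (1,1):
0 0 0 1
1 0 0 0
1 1 1 1
1 0 1 1
0 0 0 1

After press 2 at (1,3):
0 0 0 0
1 0 1 1
1 1 1 0
1 0 1 1
0 0 0 1

Answer: 0 0 0 0
1 0 1 1
1 1 1 0
1 0 1 1
0 0 0 1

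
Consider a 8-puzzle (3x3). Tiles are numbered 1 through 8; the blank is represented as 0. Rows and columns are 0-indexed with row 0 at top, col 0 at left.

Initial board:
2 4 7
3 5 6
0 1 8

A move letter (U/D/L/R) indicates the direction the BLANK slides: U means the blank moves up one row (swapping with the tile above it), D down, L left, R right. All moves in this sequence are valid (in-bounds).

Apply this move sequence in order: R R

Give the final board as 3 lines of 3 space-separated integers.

After move 1 (R):
2 4 7
3 5 6
1 0 8

After move 2 (R):
2 4 7
3 5 6
1 8 0

Answer: 2 4 7
3 5 6
1 8 0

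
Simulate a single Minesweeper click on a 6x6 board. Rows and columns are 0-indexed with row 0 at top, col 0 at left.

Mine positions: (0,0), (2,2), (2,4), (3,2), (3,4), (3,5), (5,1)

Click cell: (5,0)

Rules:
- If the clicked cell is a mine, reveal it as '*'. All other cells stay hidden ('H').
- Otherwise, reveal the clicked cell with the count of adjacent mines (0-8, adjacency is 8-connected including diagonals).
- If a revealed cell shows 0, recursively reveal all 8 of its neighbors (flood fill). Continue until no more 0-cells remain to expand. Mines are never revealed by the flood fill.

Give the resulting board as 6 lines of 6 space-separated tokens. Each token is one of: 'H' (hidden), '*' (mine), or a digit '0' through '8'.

H H H H H H
H H H H H H
H H H H H H
H H H H H H
H H H H H H
1 H H H H H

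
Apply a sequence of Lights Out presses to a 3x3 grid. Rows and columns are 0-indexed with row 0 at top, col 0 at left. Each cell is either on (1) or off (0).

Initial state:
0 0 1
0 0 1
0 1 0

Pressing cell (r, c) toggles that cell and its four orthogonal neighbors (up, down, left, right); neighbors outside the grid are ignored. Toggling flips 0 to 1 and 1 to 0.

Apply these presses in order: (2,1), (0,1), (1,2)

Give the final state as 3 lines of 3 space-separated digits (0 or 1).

Answer: 1 1 1
0 1 0
1 0 0

Derivation:
After press 1 at (2,1):
0 0 1
0 1 1
1 0 1

After press 2 at (0,1):
1 1 0
0 0 1
1 0 1

After press 3 at (1,2):
1 1 1
0 1 0
1 0 0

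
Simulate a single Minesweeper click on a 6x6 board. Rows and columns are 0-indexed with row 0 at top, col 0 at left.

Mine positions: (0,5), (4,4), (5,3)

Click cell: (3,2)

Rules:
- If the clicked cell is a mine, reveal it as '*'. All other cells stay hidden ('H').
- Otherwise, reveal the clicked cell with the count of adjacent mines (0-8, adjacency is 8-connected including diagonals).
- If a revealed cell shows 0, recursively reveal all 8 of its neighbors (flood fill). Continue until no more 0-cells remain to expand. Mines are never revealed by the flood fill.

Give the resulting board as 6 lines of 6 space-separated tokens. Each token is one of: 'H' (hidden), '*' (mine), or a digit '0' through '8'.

0 0 0 0 1 H
0 0 0 0 1 1
0 0 0 0 0 0
0 0 0 1 1 1
0 0 1 2 H H
0 0 1 H H H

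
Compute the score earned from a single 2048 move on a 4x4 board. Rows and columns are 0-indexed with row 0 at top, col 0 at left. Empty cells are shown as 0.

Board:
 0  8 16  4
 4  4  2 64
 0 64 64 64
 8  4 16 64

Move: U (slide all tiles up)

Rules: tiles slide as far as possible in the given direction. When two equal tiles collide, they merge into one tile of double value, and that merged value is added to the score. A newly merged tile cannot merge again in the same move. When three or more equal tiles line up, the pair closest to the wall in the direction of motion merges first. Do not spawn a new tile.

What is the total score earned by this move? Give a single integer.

Answer: 128

Derivation:
Slide up:
col 0: [0, 4, 0, 8] -> [4, 8, 0, 0]  score +0 (running 0)
col 1: [8, 4, 64, 4] -> [8, 4, 64, 4]  score +0 (running 0)
col 2: [16, 2, 64, 16] -> [16, 2, 64, 16]  score +0 (running 0)
col 3: [4, 64, 64, 64] -> [4, 128, 64, 0]  score +128 (running 128)
Board after move:
  4   8  16   4
  8   4   2 128
  0  64  64  64
  0   4  16   0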